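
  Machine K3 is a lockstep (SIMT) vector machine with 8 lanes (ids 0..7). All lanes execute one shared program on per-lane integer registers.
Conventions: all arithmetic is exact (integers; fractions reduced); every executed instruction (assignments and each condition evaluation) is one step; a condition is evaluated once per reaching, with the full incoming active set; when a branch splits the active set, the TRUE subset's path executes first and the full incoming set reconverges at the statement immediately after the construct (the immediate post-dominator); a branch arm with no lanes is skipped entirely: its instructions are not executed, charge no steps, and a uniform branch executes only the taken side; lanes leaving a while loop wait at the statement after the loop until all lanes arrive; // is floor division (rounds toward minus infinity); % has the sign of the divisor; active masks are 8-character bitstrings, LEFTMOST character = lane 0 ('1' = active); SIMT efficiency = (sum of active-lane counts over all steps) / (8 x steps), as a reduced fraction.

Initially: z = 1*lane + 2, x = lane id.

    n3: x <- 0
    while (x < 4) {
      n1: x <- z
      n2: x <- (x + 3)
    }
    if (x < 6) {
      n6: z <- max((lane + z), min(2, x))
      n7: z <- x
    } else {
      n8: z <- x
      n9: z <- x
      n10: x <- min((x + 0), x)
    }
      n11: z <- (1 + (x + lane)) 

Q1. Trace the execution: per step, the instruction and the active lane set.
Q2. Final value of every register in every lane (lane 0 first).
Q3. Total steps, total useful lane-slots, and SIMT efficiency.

step 0: x <- 0                       11111111
step 1: eval (x < 4)                 11111111
step 2: x <- z                       11111111
step 3: x <- (x + 3)                 11111111
step 4: eval (x < 4)                 11111111
step 5: eval (x < 6)                 11111111
step 6: z <- max((lane + z), min(2, x)) 10000000
step 7: z <- x                       10000000
step 8: z <- x                       01111111
step 9: z <- x                       01111111
step 10: x <- min((x + 0), x)         01111111
step 11: z <- (1 + (x + lane))        11111111

Answer: 12 steps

z: 6,8,10,12,14,16,18,20
x: 5,6,7,8,9,10,11,12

steps = 12; useful = 79; efficiency = 79/96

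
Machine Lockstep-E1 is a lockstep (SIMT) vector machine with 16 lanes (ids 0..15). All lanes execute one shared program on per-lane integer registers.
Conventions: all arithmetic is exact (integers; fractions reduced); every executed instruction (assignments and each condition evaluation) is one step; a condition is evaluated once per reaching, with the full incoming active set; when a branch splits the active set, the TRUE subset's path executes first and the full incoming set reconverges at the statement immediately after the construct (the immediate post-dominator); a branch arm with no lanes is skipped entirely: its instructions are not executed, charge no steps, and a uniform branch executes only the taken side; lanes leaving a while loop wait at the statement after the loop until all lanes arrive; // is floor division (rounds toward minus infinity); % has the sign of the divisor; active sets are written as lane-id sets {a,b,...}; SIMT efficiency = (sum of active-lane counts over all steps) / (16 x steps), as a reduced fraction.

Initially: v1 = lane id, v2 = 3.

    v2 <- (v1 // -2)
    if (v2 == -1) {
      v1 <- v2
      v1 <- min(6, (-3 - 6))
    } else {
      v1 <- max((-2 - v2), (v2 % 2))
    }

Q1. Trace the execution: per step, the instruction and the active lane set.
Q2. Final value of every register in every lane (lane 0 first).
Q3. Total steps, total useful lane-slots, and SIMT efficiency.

step 0: v2 <- (v1 // -2)             {0,1,2,3,4,5,6,7,8,9,10,11,12,13,14,15}
step 1: eval (v2 == -1)              {0,1,2,3,4,5,6,7,8,9,10,11,12,13,14,15}
step 2: v1 <- v2                     {1,2}
step 3: v1 <- min(6, (-3 - 6))       {1,2}
step 4: v1 <- max((-2 - v2), (v2 % 2)) {0,3,4,5,6,7,8,9,10,11,12,13,14,15}

Answer: 5 steps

v1: 0,-9,-9,0,0,1,1,2,2,3,3,4,4,5,5,6
v2: 0,-1,-1,-2,-2,-3,-3,-4,-4,-5,-5,-6,-6,-7,-7,-8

steps = 5; useful = 50; efficiency = 50/80 = 5/8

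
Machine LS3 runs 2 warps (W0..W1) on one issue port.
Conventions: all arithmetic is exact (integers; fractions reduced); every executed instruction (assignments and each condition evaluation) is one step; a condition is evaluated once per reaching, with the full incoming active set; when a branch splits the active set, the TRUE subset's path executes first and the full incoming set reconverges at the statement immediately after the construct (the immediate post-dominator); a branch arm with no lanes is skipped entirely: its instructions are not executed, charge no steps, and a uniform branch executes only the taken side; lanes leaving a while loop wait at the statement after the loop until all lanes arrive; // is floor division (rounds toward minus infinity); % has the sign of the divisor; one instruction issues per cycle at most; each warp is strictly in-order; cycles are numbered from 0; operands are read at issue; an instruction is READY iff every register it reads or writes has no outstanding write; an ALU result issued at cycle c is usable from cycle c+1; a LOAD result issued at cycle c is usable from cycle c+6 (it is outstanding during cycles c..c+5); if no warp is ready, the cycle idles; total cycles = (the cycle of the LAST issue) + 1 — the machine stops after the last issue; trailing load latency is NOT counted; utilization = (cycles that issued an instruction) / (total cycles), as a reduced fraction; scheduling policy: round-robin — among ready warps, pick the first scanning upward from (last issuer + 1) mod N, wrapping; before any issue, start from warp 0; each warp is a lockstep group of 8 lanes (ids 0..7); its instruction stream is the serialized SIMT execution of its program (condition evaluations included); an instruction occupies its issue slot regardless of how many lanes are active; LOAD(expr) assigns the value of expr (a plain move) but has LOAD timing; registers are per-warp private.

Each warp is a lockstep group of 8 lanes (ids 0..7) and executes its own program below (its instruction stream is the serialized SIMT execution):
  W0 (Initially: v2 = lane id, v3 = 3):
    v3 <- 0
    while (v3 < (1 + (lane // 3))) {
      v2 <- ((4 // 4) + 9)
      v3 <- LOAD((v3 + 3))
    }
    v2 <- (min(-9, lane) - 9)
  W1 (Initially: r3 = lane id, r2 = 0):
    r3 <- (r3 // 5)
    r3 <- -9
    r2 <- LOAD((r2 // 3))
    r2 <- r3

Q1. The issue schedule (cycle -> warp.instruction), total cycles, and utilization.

cycle 0: W0.I0
cycle 1: W1.I0
cycle 2: W0.I1
cycle 3: W1.I1
cycle 4: W0.I2
cycle 5: W1.I2
cycle 6: W0.I3
cycle 7: idle
cycle 8: idle
cycle 9: idle
cycle 10: idle
cycle 11: W1.I3
cycle 12: W0.I4
cycle 13: W0.I5

Answer: 14 cycles, utilization 5/7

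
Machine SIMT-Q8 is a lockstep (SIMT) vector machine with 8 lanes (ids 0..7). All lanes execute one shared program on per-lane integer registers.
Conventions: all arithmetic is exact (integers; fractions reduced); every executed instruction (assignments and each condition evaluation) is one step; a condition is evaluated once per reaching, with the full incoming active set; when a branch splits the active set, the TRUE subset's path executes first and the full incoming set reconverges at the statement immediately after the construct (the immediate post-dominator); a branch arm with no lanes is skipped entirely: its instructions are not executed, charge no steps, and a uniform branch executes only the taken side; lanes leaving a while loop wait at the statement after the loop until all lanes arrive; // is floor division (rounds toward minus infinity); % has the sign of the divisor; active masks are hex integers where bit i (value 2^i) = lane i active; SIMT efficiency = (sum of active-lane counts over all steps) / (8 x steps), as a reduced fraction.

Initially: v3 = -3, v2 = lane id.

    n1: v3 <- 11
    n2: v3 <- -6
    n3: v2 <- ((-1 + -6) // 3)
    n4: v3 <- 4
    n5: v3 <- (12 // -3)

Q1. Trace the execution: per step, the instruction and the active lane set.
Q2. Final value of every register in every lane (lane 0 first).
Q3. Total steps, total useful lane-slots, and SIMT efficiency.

step 0: v3 <- 11                     0xff
step 1: v3 <- -6                     0xff
step 2: v2 <- ((-1 + -6) // 3)       0xff
step 3: v3 <- 4                      0xff
step 4: v3 <- (12 // -3)             0xff

Answer: 5 steps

v3: -4,-4,-4,-4,-4,-4,-4,-4
v2: -3,-3,-3,-3,-3,-3,-3,-3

steps = 5; useful = 40; efficiency = 40/40 = 1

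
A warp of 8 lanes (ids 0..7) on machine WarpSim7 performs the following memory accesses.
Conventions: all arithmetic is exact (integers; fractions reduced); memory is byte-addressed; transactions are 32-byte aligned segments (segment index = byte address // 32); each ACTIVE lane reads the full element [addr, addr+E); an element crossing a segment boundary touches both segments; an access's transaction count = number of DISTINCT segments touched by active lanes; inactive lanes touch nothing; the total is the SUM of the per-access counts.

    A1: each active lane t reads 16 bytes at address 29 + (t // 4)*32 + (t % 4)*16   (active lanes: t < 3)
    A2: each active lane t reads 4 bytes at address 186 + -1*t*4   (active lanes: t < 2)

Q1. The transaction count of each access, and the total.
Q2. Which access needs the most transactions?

A1: 3 transactions
A2: 1 transaction

Answer: 3,1; total 4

Answer: A1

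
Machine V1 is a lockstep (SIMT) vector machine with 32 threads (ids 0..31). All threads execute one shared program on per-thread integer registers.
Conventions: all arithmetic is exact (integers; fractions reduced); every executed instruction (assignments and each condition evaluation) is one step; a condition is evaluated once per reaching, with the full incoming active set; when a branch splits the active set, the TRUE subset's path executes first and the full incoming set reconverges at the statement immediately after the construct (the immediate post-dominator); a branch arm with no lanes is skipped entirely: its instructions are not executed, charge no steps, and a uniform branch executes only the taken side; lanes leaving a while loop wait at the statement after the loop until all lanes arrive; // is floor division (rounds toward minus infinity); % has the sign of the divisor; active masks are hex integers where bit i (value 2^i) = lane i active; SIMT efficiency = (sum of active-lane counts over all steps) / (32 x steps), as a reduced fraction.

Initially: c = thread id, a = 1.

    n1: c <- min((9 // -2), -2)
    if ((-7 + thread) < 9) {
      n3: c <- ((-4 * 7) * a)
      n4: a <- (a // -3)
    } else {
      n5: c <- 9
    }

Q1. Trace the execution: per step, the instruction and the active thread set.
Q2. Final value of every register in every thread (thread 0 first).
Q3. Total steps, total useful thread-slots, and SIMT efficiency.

step 0: c <- min((9 // -2), -2)      0xffffffff
step 1: eval ((-7 + thread) < 9)     0xffffffff
step 2: c <- ((-4 * 7) * a)          0x0000ffff
step 3: a <- (a // -3)               0x0000ffff
step 4: c <- 9                       0xffff0000

Answer: 5 steps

c: -28,-28,-28,-28,-28,-28,-28,-28,-28,-28,-28,-28,-28,-28,-28,-28,9,9,9,9,9,9,9,9,9,9,9,9,9,9,9,9
a: -1,-1,-1,-1,-1,-1,-1,-1,-1,-1,-1,-1,-1,-1,-1,-1,1,1,1,1,1,1,1,1,1,1,1,1,1,1,1,1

steps = 5; useful = 112; efficiency = 112/160 = 7/10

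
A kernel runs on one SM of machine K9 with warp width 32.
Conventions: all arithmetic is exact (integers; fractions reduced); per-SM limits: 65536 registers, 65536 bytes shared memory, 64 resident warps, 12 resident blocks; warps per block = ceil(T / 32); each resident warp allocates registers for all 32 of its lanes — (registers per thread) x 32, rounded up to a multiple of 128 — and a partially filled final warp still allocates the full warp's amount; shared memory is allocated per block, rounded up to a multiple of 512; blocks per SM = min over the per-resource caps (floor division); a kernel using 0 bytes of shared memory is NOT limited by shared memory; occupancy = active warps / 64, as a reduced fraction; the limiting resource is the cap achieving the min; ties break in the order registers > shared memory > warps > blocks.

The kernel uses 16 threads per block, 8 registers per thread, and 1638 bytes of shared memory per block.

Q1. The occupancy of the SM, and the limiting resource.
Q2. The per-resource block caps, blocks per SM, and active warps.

Answer: occupancy 3/16, limited by blocks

registers: 256 blocks
shared memory: 32 blocks
warps: 64 blocks
blocks: 12 blocks

Answer: 12 blocks, 12 active warps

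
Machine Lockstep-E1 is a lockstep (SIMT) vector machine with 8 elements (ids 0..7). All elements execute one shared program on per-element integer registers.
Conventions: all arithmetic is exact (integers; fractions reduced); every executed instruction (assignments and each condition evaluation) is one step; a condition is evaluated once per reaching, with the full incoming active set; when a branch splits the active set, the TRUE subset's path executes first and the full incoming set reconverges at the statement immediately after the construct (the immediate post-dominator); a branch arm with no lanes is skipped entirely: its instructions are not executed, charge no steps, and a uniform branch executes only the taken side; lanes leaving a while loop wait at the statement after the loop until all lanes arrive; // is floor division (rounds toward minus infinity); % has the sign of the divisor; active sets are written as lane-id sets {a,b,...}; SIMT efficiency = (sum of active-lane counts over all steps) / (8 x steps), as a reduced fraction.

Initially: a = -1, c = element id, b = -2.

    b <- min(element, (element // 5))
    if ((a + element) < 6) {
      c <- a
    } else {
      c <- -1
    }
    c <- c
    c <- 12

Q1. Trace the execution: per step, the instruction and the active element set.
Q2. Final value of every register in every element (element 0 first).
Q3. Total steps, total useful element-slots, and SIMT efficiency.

step 0: b <- min(element, (element // 5)) {0,1,2,3,4,5,6,7}
step 1: eval ((a + element) < 6)     {0,1,2,3,4,5,6,7}
step 2: c <- a                       {0,1,2,3,4,5,6}
step 3: c <- -1                      {7}
step 4: c <- c                       {0,1,2,3,4,5,6,7}
step 5: c <- 12                      {0,1,2,3,4,5,6,7}

Answer: 6 steps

a: -1,-1,-1,-1,-1,-1,-1,-1
c: 12,12,12,12,12,12,12,12
b: 0,0,0,0,0,1,1,1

steps = 6; useful = 40; efficiency = 40/48 = 5/6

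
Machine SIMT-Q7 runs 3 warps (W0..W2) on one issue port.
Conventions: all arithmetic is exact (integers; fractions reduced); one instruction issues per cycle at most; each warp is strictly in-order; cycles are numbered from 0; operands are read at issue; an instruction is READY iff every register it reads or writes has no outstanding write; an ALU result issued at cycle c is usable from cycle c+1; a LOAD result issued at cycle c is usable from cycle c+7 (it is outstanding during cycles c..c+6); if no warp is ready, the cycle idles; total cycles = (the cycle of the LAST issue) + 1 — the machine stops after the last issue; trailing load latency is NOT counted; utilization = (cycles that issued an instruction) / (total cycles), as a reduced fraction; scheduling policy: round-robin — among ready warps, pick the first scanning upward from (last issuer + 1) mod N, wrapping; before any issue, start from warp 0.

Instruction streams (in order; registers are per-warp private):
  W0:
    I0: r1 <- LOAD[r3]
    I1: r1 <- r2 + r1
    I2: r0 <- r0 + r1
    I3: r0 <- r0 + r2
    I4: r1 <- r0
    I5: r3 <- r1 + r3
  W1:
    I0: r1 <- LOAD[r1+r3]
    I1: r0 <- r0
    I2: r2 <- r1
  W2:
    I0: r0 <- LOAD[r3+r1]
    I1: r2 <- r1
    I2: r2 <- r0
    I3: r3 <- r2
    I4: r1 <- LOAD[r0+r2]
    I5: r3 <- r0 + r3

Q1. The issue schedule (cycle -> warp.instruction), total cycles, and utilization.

cycle 0: W0.I0
cycle 1: W1.I0
cycle 2: W2.I0
cycle 3: W1.I1
cycle 4: W2.I1
cycle 5: idle
cycle 6: idle
cycle 7: W0.I1
cycle 8: W1.I2
cycle 9: W2.I2
cycle 10: W0.I2
cycle 11: W2.I3
cycle 12: W0.I3
cycle 13: W2.I4
cycle 14: W0.I4
cycle 15: W2.I5
cycle 16: W0.I5

Answer: 17 cycles, utilization 15/17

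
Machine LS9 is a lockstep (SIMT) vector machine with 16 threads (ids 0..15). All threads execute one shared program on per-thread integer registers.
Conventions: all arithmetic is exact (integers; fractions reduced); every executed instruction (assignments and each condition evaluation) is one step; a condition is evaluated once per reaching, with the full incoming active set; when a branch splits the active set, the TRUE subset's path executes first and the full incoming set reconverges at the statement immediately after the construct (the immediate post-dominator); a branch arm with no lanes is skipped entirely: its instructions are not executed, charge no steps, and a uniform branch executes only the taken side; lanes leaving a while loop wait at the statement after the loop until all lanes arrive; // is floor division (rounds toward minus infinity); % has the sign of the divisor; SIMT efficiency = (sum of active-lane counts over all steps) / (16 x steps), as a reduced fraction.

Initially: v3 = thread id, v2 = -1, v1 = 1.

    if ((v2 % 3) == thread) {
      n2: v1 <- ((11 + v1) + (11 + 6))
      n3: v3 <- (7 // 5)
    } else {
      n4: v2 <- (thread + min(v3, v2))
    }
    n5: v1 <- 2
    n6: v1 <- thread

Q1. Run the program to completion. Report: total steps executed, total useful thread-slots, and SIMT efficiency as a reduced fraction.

Answer: 6 steps, 65 useful, 65/96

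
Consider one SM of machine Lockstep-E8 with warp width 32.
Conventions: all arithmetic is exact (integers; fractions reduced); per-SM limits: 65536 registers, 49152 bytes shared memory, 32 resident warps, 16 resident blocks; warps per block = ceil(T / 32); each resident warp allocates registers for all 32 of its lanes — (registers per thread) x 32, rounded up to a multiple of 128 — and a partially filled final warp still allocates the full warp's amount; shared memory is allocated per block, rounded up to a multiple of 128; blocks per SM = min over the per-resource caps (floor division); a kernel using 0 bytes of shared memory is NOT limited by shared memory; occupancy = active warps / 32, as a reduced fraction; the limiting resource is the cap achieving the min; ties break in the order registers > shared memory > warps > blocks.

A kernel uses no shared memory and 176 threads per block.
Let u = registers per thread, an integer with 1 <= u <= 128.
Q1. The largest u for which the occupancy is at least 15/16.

Answer: u = 68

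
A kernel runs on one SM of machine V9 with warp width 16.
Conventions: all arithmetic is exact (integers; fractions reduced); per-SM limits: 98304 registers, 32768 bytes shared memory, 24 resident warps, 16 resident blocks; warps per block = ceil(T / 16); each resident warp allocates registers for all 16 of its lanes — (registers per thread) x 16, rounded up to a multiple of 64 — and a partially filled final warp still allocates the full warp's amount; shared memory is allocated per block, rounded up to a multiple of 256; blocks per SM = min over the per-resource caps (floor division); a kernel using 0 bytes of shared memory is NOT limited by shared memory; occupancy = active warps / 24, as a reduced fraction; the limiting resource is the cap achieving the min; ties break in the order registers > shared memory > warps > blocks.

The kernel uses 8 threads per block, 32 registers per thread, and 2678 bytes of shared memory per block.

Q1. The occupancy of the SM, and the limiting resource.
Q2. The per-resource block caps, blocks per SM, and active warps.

Answer: occupancy 11/24, limited by shared memory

registers: 192 blocks
shared memory: 11 blocks
warps: 24 blocks
blocks: 16 blocks

Answer: 11 blocks, 11 active warps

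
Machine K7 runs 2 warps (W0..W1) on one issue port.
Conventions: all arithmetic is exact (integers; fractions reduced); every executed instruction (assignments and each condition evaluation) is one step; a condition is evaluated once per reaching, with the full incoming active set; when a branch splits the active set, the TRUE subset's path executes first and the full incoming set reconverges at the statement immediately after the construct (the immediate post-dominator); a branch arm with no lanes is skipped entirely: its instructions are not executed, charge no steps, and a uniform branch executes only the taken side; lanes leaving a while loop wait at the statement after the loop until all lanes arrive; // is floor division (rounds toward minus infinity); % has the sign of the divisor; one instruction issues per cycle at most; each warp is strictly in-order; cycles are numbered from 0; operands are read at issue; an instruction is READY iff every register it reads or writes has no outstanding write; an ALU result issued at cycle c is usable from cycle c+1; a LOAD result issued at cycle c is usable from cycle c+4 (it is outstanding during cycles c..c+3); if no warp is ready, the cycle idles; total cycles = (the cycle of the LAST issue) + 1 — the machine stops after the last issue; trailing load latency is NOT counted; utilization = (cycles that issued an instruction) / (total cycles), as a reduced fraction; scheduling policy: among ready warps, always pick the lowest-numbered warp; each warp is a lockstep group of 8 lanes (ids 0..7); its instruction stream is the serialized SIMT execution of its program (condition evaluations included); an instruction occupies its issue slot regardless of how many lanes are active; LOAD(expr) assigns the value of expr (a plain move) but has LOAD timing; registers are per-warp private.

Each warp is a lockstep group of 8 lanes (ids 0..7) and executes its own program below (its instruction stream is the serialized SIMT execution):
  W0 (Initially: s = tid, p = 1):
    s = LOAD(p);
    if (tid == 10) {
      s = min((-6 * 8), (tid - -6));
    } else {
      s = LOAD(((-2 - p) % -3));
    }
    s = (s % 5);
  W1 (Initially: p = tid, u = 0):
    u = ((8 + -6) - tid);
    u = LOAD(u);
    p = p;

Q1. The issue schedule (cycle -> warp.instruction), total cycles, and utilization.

cycle 0: W0.I0
cycle 1: W0.I1
cycle 2: W1.I0
cycle 3: W1.I1
cycle 4: W0.I2
cycle 5: W1.I2
cycle 6: idle
cycle 7: idle
cycle 8: W0.I3

Answer: 9 cycles, utilization 7/9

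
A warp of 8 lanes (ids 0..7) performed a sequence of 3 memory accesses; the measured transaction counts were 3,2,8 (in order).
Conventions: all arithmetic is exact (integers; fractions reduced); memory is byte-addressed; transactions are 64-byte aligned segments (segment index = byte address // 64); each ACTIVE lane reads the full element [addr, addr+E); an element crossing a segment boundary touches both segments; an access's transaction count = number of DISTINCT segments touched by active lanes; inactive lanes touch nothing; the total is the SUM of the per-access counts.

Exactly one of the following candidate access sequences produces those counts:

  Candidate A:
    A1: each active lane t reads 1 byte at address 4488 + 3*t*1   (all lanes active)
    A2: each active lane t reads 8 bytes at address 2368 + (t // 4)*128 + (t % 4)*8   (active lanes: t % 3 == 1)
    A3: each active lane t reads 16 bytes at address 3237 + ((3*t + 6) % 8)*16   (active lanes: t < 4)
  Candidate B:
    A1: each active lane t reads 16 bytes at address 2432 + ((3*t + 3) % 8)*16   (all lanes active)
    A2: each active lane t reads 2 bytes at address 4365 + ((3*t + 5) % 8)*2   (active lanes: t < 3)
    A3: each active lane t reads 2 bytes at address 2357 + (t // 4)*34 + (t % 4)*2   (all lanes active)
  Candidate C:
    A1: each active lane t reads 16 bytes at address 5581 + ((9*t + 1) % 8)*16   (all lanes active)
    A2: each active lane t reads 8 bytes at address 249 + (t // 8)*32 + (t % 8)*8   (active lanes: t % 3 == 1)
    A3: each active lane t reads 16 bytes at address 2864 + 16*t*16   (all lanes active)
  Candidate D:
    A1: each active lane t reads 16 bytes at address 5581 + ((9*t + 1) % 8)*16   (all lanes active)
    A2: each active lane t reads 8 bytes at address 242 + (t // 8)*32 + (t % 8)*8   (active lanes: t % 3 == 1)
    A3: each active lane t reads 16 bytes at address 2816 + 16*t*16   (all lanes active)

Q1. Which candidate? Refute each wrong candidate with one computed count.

A: A1 gives 1 transaction, not 3
B: A1 gives 2 transactions, not 3
C: A2 gives 1 transaction, not 2
D: all counts match (3,2,8)

Answer: D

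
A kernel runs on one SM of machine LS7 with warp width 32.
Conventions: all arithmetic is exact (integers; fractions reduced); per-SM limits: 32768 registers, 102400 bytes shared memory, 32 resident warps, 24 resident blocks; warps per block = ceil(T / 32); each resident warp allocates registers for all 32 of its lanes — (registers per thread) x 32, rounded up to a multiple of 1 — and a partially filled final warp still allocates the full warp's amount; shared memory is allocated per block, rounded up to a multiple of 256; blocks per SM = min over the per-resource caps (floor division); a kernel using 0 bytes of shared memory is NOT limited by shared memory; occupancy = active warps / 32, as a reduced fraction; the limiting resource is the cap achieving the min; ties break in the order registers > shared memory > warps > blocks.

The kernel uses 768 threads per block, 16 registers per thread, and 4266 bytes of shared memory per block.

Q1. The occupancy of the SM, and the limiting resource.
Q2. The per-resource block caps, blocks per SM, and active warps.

Answer: occupancy 3/4, limited by warps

registers: 2 blocks
shared memory: 23 blocks
warps: 1 block
blocks: 24 blocks

Answer: 1 block, 24 active warps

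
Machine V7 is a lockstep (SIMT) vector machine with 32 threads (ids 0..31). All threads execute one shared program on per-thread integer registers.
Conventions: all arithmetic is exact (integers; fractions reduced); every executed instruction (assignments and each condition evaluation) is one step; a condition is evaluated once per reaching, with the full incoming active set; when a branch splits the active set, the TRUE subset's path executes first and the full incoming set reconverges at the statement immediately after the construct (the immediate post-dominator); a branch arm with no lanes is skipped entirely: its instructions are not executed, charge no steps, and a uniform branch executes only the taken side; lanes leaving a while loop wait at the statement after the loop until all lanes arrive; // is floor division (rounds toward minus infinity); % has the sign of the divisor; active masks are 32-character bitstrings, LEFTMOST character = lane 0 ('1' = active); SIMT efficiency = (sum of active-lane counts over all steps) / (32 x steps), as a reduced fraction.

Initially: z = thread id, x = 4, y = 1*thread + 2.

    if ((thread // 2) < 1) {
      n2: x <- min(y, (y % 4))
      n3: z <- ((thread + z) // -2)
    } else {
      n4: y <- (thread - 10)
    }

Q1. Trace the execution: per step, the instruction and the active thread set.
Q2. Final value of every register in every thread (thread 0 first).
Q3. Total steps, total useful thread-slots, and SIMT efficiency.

step 0: eval ((thread // 2) < 1)     11111111111111111111111111111111
step 1: x <- min(y, (y % 4))         11000000000000000000000000000000
step 2: z <- ((thread + z) // -2)    11000000000000000000000000000000
step 3: y <- (thread - 10)           00111111111111111111111111111111

Answer: 4 steps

z: 0,-1,2,3,4,5,6,7,8,9,10,11,12,13,14,15,16,17,18,19,20,21,22,23,24,25,26,27,28,29,30,31
x: 2,3,4,4,4,4,4,4,4,4,4,4,4,4,4,4,4,4,4,4,4,4,4,4,4,4,4,4,4,4,4,4
y: 2,3,-8,-7,-6,-5,-4,-3,-2,-1,0,1,2,3,4,5,6,7,8,9,10,11,12,13,14,15,16,17,18,19,20,21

steps = 4; useful = 66; efficiency = 66/128 = 33/64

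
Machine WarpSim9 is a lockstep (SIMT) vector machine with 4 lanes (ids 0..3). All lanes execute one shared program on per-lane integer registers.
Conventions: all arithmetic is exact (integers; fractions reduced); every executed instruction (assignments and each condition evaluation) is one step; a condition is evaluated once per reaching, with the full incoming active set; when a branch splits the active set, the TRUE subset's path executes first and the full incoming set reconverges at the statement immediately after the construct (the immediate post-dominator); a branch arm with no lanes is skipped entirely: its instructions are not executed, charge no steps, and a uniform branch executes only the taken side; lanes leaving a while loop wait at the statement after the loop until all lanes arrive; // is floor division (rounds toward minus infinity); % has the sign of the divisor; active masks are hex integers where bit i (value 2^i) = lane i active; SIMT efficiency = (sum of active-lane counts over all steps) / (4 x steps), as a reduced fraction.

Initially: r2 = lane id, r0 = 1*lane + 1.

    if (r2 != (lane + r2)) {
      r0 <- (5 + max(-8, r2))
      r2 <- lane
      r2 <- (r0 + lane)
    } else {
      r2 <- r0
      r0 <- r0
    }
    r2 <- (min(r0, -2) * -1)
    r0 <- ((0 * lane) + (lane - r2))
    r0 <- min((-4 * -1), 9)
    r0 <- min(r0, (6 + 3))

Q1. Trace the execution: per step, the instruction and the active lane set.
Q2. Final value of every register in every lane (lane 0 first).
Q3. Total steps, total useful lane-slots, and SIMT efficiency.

step 0: eval (r2 != (lane + r2))     0xf
step 1: r0 <- (5 + max(-8, r2))      0xe
step 2: r2 <- lane                   0xe
step 3: r2 <- (r0 + lane)            0xe
step 4: r2 <- r0                     0x1
step 5: r0 <- r0                     0x1
step 6: r2 <- (min(r0, -2) * -1)     0xf
step 7: r0 <- ((0 * lane) + (lane - r2)) 0xf
step 8: r0 <- min((-4 * -1), 9)      0xf
step 9: r0 <- min(r0, (6 + 3))       0xf

Answer: 10 steps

r2: 2,2,2,2
r0: 4,4,4,4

steps = 10; useful = 31; efficiency = 31/40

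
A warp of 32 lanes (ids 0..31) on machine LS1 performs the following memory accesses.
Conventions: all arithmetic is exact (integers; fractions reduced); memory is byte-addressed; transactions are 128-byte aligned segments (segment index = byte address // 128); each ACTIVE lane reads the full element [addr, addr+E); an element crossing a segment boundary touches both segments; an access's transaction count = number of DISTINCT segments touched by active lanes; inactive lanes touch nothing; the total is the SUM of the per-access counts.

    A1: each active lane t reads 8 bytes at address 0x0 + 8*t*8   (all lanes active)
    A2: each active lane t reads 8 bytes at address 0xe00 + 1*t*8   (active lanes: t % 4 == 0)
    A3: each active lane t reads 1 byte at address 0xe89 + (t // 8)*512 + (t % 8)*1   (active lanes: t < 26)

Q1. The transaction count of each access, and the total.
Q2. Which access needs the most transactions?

A1: 16 transactions
A2: 2 transactions
A3: 4 transactions

Answer: 16,2,4; total 22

Answer: A1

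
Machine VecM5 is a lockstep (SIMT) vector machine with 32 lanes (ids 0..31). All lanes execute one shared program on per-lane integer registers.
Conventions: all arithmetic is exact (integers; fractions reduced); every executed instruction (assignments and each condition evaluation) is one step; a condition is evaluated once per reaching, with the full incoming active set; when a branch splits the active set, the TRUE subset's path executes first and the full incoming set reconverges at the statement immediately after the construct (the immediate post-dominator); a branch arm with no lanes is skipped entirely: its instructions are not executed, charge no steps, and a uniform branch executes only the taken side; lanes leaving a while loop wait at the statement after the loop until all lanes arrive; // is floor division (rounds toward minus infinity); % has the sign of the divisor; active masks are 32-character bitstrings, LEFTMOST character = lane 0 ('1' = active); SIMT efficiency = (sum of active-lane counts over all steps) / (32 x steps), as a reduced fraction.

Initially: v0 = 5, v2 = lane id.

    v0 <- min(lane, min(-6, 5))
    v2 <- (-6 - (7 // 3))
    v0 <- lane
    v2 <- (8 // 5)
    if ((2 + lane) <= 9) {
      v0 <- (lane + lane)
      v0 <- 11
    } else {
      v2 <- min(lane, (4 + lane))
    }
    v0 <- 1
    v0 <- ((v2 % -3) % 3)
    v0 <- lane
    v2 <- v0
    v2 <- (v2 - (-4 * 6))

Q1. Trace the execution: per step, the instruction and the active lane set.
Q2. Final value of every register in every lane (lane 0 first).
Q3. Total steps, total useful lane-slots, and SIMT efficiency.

step 0: v0 <- min(lane, min(-6, 5))  11111111111111111111111111111111
step 1: v2 <- (-6 - (7 // 3))        11111111111111111111111111111111
step 2: v0 <- lane                   11111111111111111111111111111111
step 3: v2 <- (8 // 5)               11111111111111111111111111111111
step 4: eval ((2 + lane) <= 9)       11111111111111111111111111111111
step 5: v0 <- (lane + lane)          11111111000000000000000000000000
step 6: v0 <- 11                     11111111000000000000000000000000
step 7: v2 <- min(lane, (4 + lane))  00000000111111111111111111111111
step 8: v0 <- 1                      11111111111111111111111111111111
step 9: v0 <- ((v2 % -3) % 3)        11111111111111111111111111111111
step 10: v0 <- lane                   11111111111111111111111111111111
step 11: v2 <- v0                     11111111111111111111111111111111
step 12: v2 <- (v2 - (-4 * 6))        11111111111111111111111111111111

Answer: 13 steps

v0: 0,1,2,3,4,5,6,7,8,9,10,11,12,13,14,15,16,17,18,19,20,21,22,23,24,25,26,27,28,29,30,31
v2: 24,25,26,27,28,29,30,31,32,33,34,35,36,37,38,39,40,41,42,43,44,45,46,47,48,49,50,51,52,53,54,55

steps = 13; useful = 360; efficiency = 360/416 = 45/52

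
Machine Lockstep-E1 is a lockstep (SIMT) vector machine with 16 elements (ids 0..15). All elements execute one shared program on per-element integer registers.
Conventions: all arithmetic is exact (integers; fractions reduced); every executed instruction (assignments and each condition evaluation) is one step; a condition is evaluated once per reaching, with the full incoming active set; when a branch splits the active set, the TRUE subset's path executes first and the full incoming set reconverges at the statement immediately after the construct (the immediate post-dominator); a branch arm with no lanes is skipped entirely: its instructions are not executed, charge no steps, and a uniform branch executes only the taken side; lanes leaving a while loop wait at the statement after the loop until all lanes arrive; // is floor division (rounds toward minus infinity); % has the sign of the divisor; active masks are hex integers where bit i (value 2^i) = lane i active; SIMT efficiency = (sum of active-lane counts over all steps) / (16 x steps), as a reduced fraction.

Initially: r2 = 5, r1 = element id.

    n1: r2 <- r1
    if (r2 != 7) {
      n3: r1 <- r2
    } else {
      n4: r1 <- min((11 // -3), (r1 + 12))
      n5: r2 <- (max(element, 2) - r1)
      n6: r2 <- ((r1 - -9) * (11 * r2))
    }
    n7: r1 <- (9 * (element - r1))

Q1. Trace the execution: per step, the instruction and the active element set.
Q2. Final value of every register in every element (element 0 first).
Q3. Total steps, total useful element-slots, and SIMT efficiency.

step 0: r2 <- r1                     0xffff
step 1: eval (r2 != 7)               0xffff
step 2: r1 <- r2                     0xff7f
step 3: r1 <- min((11 // -3), (r1 + 12)) 0x0080
step 4: r2 <- (max(element, 2) - r1) 0x0080
step 5: r2 <- ((r1 - -9) * (11 * r2)) 0x0080
step 6: r1 <- (9 * (element - r1))   0xffff

Answer: 7 steps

r2: 0,1,2,3,4,5,6,605,8,9,10,11,12,13,14,15
r1: 0,0,0,0,0,0,0,99,0,0,0,0,0,0,0,0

steps = 7; useful = 66; efficiency = 66/112 = 33/56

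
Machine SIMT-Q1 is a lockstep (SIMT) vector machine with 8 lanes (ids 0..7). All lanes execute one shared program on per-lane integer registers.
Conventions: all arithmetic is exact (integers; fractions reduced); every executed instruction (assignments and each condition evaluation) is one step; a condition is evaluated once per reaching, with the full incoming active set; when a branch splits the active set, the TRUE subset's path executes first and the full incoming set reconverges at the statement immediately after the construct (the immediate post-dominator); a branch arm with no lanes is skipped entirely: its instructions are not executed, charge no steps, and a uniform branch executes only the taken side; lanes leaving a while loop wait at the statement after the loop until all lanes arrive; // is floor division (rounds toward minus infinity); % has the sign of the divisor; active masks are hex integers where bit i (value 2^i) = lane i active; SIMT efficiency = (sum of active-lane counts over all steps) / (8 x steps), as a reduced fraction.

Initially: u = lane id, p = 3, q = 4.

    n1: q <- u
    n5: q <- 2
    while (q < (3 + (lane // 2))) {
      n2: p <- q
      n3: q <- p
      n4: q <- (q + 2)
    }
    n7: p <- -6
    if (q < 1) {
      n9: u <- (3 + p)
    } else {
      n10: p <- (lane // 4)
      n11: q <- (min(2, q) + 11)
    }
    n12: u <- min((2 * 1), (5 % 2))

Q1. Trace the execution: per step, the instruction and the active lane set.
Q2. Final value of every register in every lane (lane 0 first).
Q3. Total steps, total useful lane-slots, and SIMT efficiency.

step 0: q <- u                       0xff
step 1: q <- 2                       0xff
step 2: eval (q < (3 + (lane // 2))) 0xff
step 3: p <- q                       0xff
step 4: q <- p                       0xff
step 5: q <- (q + 2)                 0xff
step 6: eval (q < (3 + (lane // 2))) 0xff
step 7: p <- q                       0xf0
step 8: q <- p                       0xf0
step 9: q <- (q + 2)                 0xf0
step 10: eval (q < (3 + (lane // 2))) 0xf0
step 11: p <- -6                      0xff
step 12: eval (q < 1)                 0xff
step 13: p <- (lane // 4)             0xff
step 14: q <- (min(2, q) + 11)        0xff
step 15: u <- min((2 * 1), (5 % 2))   0xff

Answer: 16 steps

u: 1,1,1,1,1,1,1,1
p: 0,0,0,0,1,1,1,1
q: 13,13,13,13,13,13,13,13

steps = 16; useful = 112; efficiency = 112/128 = 7/8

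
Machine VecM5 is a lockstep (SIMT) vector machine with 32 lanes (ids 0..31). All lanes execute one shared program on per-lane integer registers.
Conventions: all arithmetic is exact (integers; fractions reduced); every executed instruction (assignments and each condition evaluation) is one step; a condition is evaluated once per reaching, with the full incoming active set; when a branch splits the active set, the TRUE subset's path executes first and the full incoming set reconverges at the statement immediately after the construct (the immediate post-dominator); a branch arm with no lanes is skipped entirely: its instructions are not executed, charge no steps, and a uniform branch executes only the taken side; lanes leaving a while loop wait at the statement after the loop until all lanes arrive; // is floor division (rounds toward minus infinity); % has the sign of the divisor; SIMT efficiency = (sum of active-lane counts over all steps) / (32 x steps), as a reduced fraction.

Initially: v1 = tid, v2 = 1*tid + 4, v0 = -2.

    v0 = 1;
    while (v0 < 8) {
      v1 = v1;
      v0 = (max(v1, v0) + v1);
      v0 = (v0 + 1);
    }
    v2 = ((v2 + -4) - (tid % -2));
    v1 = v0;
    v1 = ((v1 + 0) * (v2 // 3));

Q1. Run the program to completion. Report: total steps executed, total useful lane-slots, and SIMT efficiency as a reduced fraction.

Answer: 33 steps, 332 useful, 83/264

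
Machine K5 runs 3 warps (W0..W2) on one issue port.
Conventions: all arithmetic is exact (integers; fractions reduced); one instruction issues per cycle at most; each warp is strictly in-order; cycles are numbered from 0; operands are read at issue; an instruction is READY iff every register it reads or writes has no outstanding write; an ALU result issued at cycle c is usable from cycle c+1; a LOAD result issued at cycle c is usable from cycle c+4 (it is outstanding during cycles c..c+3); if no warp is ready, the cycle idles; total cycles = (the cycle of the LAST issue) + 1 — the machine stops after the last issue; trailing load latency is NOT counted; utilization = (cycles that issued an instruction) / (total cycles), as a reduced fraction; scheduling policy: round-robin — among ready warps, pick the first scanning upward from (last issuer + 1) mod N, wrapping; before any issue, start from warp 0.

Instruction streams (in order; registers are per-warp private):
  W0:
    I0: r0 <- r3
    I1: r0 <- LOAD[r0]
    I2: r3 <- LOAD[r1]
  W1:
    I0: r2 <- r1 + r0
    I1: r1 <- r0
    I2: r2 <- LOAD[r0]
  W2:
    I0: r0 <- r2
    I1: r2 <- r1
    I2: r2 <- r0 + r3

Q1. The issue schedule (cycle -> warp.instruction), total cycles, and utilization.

cycle 0: W0.I0
cycle 1: W1.I0
cycle 2: W2.I0
cycle 3: W0.I1
cycle 4: W1.I1
cycle 5: W2.I1
cycle 6: W0.I2
cycle 7: W1.I2
cycle 8: W2.I2

Answer: 9 cycles, utilization 1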